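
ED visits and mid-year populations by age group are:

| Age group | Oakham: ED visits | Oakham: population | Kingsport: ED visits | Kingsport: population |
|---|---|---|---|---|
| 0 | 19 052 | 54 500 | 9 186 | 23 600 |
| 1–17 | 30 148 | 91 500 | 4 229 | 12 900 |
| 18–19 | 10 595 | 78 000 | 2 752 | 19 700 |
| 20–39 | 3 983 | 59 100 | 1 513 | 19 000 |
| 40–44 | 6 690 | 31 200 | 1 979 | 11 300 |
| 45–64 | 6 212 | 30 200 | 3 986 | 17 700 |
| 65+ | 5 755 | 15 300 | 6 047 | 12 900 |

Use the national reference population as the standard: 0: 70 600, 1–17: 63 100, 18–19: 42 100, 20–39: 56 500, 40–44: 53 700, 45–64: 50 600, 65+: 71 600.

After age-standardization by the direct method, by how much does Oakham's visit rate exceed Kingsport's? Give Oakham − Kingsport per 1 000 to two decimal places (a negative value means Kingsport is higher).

-22.19

Age-specific rates per 1 000 for Oakham: 349.578, 329.486, 135.833, 67.394, 214.423, 205.695, 376.144.
For Kingsport: 389.237, 327.829, 139.695, 79.632, 175.133, 225.198, 468.760.
Standard total = 408 200; weights = 0.1730, 0.1546, 0.1031, 0.1384, 0.1316, 0.1240, 0.1754.
Oakham: 0.1730×349.578 + 0.1546×329.486 + 0.1031×135.833 + 0.1384×67.394 + 0.1316×214.423 + 0.1240×205.695 + 0.1754×376.144 = 254.4139 per 1 000.
Kingsport: 0.1730×389.237 + 0.1546×327.829 + 0.1031×139.695 + 0.1384×79.632 + 0.1316×175.133 + 0.1240×225.198 + 0.1754×468.760 = 276.6031 per 1 000.
Difference = 254.4139 − 276.6031 = -22.1892.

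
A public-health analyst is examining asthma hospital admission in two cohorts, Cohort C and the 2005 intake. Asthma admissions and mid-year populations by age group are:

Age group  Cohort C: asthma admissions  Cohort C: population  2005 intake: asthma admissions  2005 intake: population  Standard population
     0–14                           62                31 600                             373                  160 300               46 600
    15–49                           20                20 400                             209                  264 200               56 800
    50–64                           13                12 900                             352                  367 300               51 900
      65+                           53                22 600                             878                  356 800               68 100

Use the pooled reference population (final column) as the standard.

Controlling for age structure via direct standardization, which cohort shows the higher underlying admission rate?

Age-specific rates per 10 000 for Cohort C: 19.62, 9.80, 10.08, 23.45.
For the 2005 intake: 23.27, 7.91, 9.58, 24.61.
Standard total = 223 400; weights = 0.2086, 0.2543, 0.2323, 0.3048.
Cohort C: 0.2086×19.62 + 0.2543×9.80 + 0.2323×10.08 + 0.3048×23.45 = 16.0753 per 10 000.
The 2005 intake: 0.2086×23.27 + 0.2543×7.91 + 0.2323×9.58 + 0.3048×24.61 = 16.5927 per 10 000.
The crude rates (16.91 vs 15.78) would put Cohort C higher, but that reflects its age composition; once standardized to a common age structure, the 2005 intake has the higher underlying rate.

2005 intake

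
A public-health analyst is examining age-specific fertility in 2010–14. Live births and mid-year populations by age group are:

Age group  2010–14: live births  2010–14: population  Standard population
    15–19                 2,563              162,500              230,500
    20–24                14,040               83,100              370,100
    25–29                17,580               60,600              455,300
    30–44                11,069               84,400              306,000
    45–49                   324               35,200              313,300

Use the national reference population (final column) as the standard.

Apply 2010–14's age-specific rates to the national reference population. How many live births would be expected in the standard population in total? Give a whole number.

Age-specific rates per 1,000 for 2010–14: 15.772, 168.953, 290.099, 131.149, 9.205.
Expected live births = Σ (standard pop × age-specific rate ÷ 1,000)
= 230,500×15.772/1,000 + 370,100×168.953/1,000 + 455,300×290.099/1,000 + 306,000×131.149/1,000 + 313,300×9.205/1,000
= 3635.52 + 62529.53 + 132082.08 + 40131.68 + 2883.78 = 241262.59.

241263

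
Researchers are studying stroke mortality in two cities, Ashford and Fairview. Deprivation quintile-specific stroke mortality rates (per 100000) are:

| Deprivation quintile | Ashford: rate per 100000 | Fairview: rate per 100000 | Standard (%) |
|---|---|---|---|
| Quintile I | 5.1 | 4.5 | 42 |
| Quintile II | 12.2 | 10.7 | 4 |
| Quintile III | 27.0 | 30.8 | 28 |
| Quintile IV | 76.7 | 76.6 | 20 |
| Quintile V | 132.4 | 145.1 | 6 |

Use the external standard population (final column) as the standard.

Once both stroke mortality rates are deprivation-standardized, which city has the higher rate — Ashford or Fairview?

Standard weights: 0.42, 0.04, 0.28, 0.20, 0.06.
Ashford: 0.4200×5.1 + 0.0400×12.2 + 0.2800×27.0 + 0.2000×76.7 + 0.0600×132.4 = 33.4740 per 100000.
Fairview: 0.4200×4.5 + 0.0400×10.7 + 0.2800×30.8 + 0.2000×76.6 + 0.0600×145.1 = 34.9680 per 100000.

Fairview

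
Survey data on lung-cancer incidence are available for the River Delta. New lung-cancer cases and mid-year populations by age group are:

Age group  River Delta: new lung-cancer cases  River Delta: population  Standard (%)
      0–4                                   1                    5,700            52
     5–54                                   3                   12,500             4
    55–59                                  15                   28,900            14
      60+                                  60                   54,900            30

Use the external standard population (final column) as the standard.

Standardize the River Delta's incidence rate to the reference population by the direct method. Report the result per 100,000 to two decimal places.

50.14

Age-specific rates per 100,000 for the River Delta: 17.54, 24.00, 51.90, 109.29.
Standard weights: 0.52, 0.04, 0.14, 0.30.
Standardized rate: 0.5200×17.54 + 0.0400×24.00 + 0.1400×51.90 + 0.3000×109.29 = 50.1361 per 100,000.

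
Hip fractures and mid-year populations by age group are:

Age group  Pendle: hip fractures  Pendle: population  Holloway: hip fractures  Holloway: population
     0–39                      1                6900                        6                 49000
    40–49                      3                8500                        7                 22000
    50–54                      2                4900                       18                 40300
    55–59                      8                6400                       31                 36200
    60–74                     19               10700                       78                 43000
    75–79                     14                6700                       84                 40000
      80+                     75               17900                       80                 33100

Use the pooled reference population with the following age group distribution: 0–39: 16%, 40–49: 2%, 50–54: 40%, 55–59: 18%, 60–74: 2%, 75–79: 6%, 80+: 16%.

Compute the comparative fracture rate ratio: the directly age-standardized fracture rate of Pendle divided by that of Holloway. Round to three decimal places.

Age-specific rates per 100000 for Pendle: 14.49, 35.29, 40.82, 125.00, 177.57, 208.96, 418.99.
For Holloway: 12.24, 31.82, 44.67, 85.64, 181.40, 210.00, 241.69.
Standard weights: 0.16, 0.02, 0.40, 0.18, 0.02, 0.06, 0.16.
Pendle: 0.1600×14.49 + 0.0200×35.29 + 0.4000×40.82 + 0.1800×125.00 + 0.0200×177.57 + 0.0600×208.96 + 0.1600×418.99 = 124.9791 per 100000.
Holloway: 0.1600×12.24 + 0.0200×31.82 + 0.4000×44.67 + 0.1800×85.64 + 0.0200×181.40 + 0.0600×210.00 + 0.1600×241.69 = 90.7745 per 100000.
Ratio = 124.9791 ÷ 90.7745 = 1.37681.

1.377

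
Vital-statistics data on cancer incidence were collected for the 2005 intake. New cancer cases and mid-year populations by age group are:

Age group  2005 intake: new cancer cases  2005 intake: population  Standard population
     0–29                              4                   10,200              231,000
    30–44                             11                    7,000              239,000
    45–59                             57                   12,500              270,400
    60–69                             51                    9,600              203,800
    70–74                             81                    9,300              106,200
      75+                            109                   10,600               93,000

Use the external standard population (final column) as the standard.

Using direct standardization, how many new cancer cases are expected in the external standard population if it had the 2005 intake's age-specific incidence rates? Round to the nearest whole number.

Age-specific rates per 100,000 for the 2005 intake: 39.22, 157.14, 456.00, 531.25, 870.97, 1028.30.
Expected new cancer cases = Σ (standard pop × age-specific rate ÷ 100,000)
= 231,000×39.22/100,000 + 239,000×157.14/100,000 + 270,400×456.00/100,000 + 203,800×531.25/100,000 + 106,200×870.97/100,000 + 93,000×1028.30/100,000
= 90.59 + 375.57 + 1233.02 + 1082.69 + 924.97 + 956.32 = 4663.16.

4663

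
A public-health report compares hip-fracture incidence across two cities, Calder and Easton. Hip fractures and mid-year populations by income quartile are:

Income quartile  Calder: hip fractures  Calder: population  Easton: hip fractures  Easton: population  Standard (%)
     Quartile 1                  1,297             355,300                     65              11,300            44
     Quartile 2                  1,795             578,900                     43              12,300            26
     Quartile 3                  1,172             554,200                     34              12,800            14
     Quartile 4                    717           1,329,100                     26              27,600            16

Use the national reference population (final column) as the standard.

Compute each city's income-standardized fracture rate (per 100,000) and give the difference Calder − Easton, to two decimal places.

Income-specific rates per 100,000 for Calder: 365.04, 310.07, 211.48, 53.95.
For Easton: 575.22, 349.59, 265.62, 94.20.
Standard weights: 0.44, 0.26, 0.14, 0.16.
Calder: 0.4400×365.04 + 0.2600×310.07 + 0.1400×211.48 + 0.1600×53.95 = 279.4757 per 100,000.
Easton: 0.4400×575.22 + 0.2600×349.59 + 0.1400×265.62 + 0.1600×94.20 = 396.2516 per 100,000.
Difference = 279.4757 − 396.2516 = -116.7760.

-116.78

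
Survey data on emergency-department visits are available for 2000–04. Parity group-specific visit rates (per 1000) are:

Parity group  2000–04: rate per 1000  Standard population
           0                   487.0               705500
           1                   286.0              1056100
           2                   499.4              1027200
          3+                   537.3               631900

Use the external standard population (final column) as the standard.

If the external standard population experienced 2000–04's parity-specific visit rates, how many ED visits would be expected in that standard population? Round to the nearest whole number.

Expected ED visits = Σ (standard pop × parity-specific rate ÷ 1000)
= 705500×487.0/1000 + 1056100×286.0/1000 + 1027200×499.4/1000 + 631900×537.3/1000
= 343578.50 + 302044.60 + 512983.68 + 339519.87 = 1498126.65.

1498127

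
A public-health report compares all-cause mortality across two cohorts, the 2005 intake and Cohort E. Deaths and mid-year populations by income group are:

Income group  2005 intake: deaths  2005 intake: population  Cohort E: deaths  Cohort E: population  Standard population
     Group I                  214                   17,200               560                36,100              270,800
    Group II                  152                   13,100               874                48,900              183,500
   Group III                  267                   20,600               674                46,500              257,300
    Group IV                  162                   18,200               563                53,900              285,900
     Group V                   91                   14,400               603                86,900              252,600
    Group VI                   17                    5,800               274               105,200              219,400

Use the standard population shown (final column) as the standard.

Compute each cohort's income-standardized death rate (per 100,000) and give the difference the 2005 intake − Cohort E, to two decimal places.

Income-specific rates per 100,000 for the 2005 intake: 1244.19, 1160.31, 1296.12, 890.11, 631.94, 293.10.
For Cohort E: 1551.25, 1787.32, 1449.46, 1044.53, 693.90, 260.46.
Standard total = 1,469,500; weights = 0.1843, 0.1249, 0.1751, 0.1946, 0.1719, 0.1493.
The 2005 intake: 0.1843×1244.19 + 0.1249×1160.31 + 0.1751×1296.12 + 0.1946×890.11 + 0.1719×631.94 + 0.1493×293.10 = 926.6763 per 100,000.
Cohort E: 0.1843×1551.25 + 0.1249×1787.32 + 0.1751×1449.46 + 0.1946×1044.53 + 0.1719×693.90 + 0.1493×260.46 = 1124.2269 per 100,000.
Difference = 926.6763 − 1124.2269 = -197.5505.

-197.55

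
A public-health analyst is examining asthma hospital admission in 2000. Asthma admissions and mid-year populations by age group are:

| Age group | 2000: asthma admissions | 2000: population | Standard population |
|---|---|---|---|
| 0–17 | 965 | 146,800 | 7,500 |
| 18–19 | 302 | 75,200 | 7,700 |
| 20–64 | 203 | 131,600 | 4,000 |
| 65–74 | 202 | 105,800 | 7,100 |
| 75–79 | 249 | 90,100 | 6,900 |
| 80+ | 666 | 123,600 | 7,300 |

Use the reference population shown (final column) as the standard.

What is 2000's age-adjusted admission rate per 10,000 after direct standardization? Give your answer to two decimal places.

39.10

Age-specific rates per 10,000 for 2000: 65.74, 40.16, 15.43, 19.09, 27.64, 53.88.
Standard total = 40,500; weights = 0.1852, 0.1901, 0.0988, 0.1753, 0.1704, 0.1802.
Standardized rate: 0.1852×65.74 + 0.1901×40.16 + 0.0988×15.43 + 0.1753×19.09 + 0.1704×27.64 + 0.1802×53.88 = 39.0998 per 10,000.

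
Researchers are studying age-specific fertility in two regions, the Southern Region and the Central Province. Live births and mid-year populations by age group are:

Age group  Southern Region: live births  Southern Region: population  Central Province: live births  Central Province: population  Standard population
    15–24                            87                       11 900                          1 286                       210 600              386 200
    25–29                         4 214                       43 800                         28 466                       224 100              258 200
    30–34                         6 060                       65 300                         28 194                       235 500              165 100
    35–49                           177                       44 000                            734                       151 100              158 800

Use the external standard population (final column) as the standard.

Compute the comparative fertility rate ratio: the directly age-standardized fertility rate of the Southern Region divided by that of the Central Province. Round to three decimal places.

Age-specific rates per 1 000 for the Southern Region: 7.311, 96.210, 92.802, 4.023.
For the Central Province: 6.106, 127.024, 119.720, 4.858.
Standard total = 968 300; weights = 0.3988, 0.2667, 0.1705, 0.1640.
The Southern Region: 0.3988×7.311 + 0.2667×96.210 + 0.1705×92.802 + 0.1640×4.023 = 45.0536 per 1 000.
The Central Province: 0.3988×6.106 + 0.2667×127.024 + 0.1705×119.720 + 0.1640×4.858 = 57.5162 per 1 000.
Ratio = 45.0536 ÷ 57.5162 = 0.78332.

0.783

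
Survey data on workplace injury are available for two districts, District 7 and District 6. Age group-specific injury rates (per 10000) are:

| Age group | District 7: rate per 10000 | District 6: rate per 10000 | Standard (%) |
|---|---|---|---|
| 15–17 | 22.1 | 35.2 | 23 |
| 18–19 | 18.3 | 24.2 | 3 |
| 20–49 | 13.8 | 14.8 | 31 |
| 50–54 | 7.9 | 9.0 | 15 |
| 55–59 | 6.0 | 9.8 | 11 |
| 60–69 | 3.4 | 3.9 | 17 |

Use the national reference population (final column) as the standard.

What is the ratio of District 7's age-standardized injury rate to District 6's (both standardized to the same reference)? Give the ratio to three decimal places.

Standard weights: 0.23, 0.03, 0.31, 0.15, 0.11, 0.17.
District 7: 0.2300×22.1 + 0.0300×18.3 + 0.3100×13.8 + 0.1500×7.9 + 0.1100×6.0 + 0.1700×3.4 = 12.3330 per 10000.
District 6: 0.2300×35.2 + 0.0300×24.2 + 0.3100×14.8 + 0.1500×9.0 + 0.1100×9.8 + 0.1700×3.9 = 16.5010 per 10000.
Ratio = 12.3330 ÷ 16.5010 = 0.74741.

0.747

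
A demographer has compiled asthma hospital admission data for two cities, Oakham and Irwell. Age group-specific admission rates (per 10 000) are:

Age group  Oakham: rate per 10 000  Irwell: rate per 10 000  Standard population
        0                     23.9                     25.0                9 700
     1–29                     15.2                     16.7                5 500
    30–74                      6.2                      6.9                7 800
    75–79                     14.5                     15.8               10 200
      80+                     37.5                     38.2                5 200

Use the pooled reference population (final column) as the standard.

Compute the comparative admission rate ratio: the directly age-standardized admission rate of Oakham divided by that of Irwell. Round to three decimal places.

0.945

Standard total = 38 400; weights = 0.2526, 0.1432, 0.2031, 0.2656, 0.1354.
Oakham: 0.2526×23.9 + 0.1432×15.2 + 0.2031×6.2 + 0.2656×14.5 + 0.1354×37.5 = 18.4034 per 10 000.
Irwell: 0.2526×25.0 + 0.1432×16.7 + 0.2031×6.9 + 0.2656×15.8 + 0.1354×38.2 = 19.4784 per 10 000.
Ratio = 18.4034 ÷ 19.4784 = 0.94481.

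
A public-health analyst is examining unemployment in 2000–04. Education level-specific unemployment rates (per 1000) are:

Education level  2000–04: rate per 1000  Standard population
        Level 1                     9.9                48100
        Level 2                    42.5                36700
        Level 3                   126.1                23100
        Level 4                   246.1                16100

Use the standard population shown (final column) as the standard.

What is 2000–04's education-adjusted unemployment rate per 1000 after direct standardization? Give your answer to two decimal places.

71.86

Standard total = 124000; weights = 0.3879, 0.2960, 0.1863, 0.1298.
Standardized rate: 0.3879×9.9 + 0.2960×42.5 + 0.1863×126.1 + 0.1298×246.1 = 71.8634 per 1000.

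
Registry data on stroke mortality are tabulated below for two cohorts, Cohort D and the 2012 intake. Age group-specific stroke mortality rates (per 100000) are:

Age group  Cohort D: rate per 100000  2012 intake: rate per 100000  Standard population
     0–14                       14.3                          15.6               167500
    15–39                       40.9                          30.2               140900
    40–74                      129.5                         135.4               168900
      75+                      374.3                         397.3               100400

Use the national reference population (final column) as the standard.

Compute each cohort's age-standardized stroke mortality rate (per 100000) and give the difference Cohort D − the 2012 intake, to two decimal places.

-3.49

Standard total = 577700; weights = 0.2899, 0.2439, 0.2924, 0.1738.
Cohort D: 0.2899×14.3 + 0.2439×40.9 + 0.2924×129.5 + 0.1738×374.3 = 117.0336 per 100000.
The 2012 intake: 0.2899×15.6 + 0.2439×30.2 + 0.2924×135.4 + 0.1738×397.3 = 120.5230 per 100000.
Difference = 117.0336 − 120.5230 = -3.4894.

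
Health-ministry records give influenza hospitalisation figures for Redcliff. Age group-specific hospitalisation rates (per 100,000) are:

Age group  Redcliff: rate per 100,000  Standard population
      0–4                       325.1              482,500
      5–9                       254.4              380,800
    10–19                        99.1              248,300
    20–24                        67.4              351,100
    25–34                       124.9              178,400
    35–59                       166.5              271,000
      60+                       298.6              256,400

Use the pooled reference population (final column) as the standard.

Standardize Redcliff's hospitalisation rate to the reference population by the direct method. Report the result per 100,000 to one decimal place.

Standard total = 2,168,500; weights = 0.2225, 0.1756, 0.1145, 0.1619, 0.0823, 0.1250, 0.1182.
Standardized rate: 0.2225×325.1 + 0.1756×254.4 + 0.1145×99.1 + 0.1619×67.4 + 0.0823×124.9 + 0.1250×166.5 + 0.1182×298.6 = 205.6590 per 100,000.

205.7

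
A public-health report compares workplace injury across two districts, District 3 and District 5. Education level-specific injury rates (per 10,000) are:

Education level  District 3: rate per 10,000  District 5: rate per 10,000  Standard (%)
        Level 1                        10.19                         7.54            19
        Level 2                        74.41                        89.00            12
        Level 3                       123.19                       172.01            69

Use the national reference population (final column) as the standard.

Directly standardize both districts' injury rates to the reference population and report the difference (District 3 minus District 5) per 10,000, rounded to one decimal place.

-34.9

Standard weights: 0.19, 0.12, 0.69.
District 3: 0.1900×10.19 + 0.1200×74.41 + 0.6900×123.19 = 95.8664 per 10,000.
District 5: 0.1900×7.54 + 0.1200×89.00 + 0.6900×172.01 = 130.7995 per 10,000.
Difference = 95.8664 − 130.7995 = -34.9331.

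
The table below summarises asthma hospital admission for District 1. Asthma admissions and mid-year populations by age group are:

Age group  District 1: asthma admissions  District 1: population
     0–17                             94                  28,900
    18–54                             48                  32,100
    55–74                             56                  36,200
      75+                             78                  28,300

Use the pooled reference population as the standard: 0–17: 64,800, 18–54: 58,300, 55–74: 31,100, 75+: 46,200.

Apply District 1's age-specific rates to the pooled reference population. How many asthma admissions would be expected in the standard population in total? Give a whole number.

473

Age-specific rates per 10,000 for District 1: 32.53, 14.95, 15.47, 27.56.
Expected asthma admissions = Σ (standard pop × age-specific rate ÷ 10,000)
= 64,800×32.53/10,000 + 58,300×14.95/10,000 + 31,100×15.47/10,000 + 46,200×27.56/10,000
= 210.77 + 87.18 + 48.11 + 127.34 = 473.39.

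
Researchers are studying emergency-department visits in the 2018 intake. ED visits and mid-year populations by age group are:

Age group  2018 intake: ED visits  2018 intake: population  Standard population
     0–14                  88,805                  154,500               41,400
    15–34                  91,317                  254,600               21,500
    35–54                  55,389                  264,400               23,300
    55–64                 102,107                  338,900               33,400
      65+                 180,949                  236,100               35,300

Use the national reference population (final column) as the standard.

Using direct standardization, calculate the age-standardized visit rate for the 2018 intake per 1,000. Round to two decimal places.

474.54

Age-specific rates per 1,000 for the 2018 intake: 574.790, 358.668, 209.489, 301.289, 766.408.
Standard total = 154,900; weights = 0.2673, 0.1388, 0.1504, 0.2156, 0.2279.
Standardized rate: 0.2673×574.790 + 0.1388×358.668 + 0.1504×209.489 + 0.2156×301.289 + 0.2279×766.408 = 474.5387 per 1,000.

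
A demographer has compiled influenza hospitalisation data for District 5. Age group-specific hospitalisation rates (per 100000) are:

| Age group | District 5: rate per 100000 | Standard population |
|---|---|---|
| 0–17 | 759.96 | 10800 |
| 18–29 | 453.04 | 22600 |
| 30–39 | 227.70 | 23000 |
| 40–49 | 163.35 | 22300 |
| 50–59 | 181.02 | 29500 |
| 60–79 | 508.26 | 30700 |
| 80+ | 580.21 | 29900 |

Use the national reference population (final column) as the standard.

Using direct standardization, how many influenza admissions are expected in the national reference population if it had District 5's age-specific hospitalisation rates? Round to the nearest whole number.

Expected influenza admissions = Σ (standard pop × age-specific rate ÷ 100000)
= 10800×759.96/100000 + 22600×453.04/100000 + 23000×227.70/100000 + 22300×163.35/100000 + 29500×181.02/100000 + 30700×508.26/100000 + 29900×580.21/100000
= 82.08 + 102.39 + 52.37 + 36.43 + 53.40 + 156.04 + 173.48 = 656.18.

656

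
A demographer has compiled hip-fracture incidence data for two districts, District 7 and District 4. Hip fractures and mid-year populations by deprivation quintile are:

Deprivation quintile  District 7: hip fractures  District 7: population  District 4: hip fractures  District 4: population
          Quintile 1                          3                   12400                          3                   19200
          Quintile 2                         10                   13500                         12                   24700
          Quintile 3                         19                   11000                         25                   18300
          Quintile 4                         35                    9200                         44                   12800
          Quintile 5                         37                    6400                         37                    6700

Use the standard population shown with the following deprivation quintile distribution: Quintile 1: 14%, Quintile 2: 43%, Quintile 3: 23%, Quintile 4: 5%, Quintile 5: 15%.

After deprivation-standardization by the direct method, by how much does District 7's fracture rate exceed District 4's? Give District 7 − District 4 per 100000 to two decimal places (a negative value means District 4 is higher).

Deprivation-specific rates per 100000 for District 7: 24.19, 74.07, 172.73, 380.43, 578.12.
For District 4: 15.62, 48.58, 136.61, 343.75, 552.24.
Standard weights: 0.14, 0.43, 0.23, 0.05, 0.15.
District 7: 0.1400×24.19 + 0.4300×74.07 + 0.2300×172.73 + 0.0500×380.43 + 0.1500×578.12 = 180.7067 per 100000.
District 4: 0.1400×15.62 + 0.4300×48.58 + 0.2300×136.61 + 0.0500×343.75 + 0.1500×552.24 = 154.5223 per 100000.
Difference = 180.7067 − 154.5223 = 26.1844.

26.18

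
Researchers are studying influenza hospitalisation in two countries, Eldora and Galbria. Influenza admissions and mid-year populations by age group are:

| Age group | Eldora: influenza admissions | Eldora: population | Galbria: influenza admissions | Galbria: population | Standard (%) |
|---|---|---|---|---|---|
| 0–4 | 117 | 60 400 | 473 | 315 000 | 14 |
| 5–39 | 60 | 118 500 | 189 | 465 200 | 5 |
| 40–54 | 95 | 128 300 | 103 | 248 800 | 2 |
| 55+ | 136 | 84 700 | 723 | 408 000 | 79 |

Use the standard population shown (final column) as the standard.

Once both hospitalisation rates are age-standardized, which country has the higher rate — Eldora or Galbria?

Age-specific rates per 100 000 for Eldora: 193.71, 50.63, 74.05, 160.57.
For Galbria: 150.16, 40.63, 41.40, 177.21.
Standard weights: 0.14, 0.05, 0.02, 0.79.
Eldora: 0.1400×193.71 + 0.0500×50.63 + 0.0200×74.05 + 0.7900×160.57 = 157.9795 per 100 000.
Galbria: 0.1400×150.16 + 0.0500×40.63 + 0.0200×41.40 + 0.7900×177.21 = 163.8742 per 100 000.
The crude rates (104.11 vs 103.55) would put Eldora higher, but that reflects its age composition; once standardized to a common age structure, Galbria has the higher underlying rate.

Galbria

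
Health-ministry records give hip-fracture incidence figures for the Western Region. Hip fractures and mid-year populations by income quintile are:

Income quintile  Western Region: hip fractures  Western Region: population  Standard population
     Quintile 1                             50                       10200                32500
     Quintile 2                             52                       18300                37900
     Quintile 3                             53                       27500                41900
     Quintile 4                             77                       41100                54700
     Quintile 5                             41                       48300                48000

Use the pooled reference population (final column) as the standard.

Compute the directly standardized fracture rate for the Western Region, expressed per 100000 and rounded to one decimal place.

Income-specific rates per 100000 for the Western Region: 490.20, 284.15, 192.73, 187.35, 84.89.
Standard total = 215000; weights = 0.1512, 0.1763, 0.1949, 0.2544, 0.2233.
Standardized rate: 0.1512×490.20 + 0.1763×284.15 + 0.1949×192.73 + 0.2544×187.35 + 0.2233×84.89 = 228.3652 per 100000.

228.4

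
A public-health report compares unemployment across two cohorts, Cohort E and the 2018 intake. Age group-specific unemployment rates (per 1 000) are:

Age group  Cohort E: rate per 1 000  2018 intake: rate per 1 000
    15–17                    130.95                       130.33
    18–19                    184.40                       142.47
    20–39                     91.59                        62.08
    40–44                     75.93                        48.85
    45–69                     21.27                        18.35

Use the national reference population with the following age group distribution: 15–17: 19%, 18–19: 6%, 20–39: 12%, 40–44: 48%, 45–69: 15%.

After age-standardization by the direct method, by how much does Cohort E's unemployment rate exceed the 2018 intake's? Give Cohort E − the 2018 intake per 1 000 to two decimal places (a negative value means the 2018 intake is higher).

19.61

Standard weights: 0.19, 0.06, 0.12, 0.48, 0.15.
Cohort E: 0.1900×130.95 + 0.0600×184.40 + 0.1200×91.59 + 0.4800×75.93 + 0.1500×21.27 = 86.5722 per 1 000.
The 2018 intake: 0.1900×130.33 + 0.0600×142.47 + 0.1200×62.08 + 0.4800×48.85 + 0.1500×18.35 = 66.9610 per 1 000.
Difference = 86.5722 − 66.9610 = 19.6112.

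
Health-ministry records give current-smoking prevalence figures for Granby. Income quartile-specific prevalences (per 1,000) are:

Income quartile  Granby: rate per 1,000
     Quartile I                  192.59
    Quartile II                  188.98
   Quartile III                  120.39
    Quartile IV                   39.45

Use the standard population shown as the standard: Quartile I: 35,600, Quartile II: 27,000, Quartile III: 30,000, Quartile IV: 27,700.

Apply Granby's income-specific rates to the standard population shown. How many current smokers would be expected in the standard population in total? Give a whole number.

16663

Expected current smokers = Σ (standard pop × income-specific rate ÷ 1,000)
= 35,600×192.59/1,000 + 27,000×188.98/1,000 + 30,000×120.39/1,000 + 27,700×39.45/1,000
= 6856.20 + 5102.46 + 3611.70 + 1092.77 = 16663.13.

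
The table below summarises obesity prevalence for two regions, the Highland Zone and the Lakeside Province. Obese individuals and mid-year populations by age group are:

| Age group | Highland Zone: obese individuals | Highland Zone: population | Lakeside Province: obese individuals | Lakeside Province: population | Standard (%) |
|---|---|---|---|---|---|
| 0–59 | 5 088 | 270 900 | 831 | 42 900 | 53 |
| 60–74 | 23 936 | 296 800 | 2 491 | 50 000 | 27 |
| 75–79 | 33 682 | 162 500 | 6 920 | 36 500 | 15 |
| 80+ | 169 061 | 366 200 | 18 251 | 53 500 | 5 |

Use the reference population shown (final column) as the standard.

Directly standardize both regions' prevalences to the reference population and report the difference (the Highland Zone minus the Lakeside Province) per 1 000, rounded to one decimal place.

Age-specific rates per 1 000 for the Highland Zone: 18.782, 80.647, 207.274, 461.663.
For the Lakeside Province: 19.371, 49.820, 189.589, 341.140.
Standard weights: 0.53, 0.27, 0.15, 0.05.
The Highland Zone: 0.5300×18.782 + 0.2700×80.647 + 0.1500×207.274 + 0.0500×461.663 = 85.9033 per 1 000.
The Lakeside Province: 0.5300×19.371 + 0.2700×49.820 + 0.1500×189.589 + 0.0500×341.140 = 69.2132 per 1 000.
Difference = 85.9033 − 69.2132 = 16.6901.

16.7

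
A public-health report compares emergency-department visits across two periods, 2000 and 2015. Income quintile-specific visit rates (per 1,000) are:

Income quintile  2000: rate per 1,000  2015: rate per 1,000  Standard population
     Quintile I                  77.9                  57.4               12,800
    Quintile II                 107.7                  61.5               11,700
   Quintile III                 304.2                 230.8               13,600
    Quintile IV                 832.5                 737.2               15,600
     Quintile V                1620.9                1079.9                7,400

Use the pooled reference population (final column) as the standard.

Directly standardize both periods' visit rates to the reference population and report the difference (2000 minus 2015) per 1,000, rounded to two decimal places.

119.33

Standard total = 61,100; weights = 0.2095, 0.1915, 0.2226, 0.2553, 0.1211.
2000: 0.2095×77.9 + 0.1915×107.7 + 0.2226×304.2 + 0.2553×832.5 + 0.1211×1620.9 = 513.5187 per 1,000.
2015: 0.2095×57.4 + 0.1915×61.5 + 0.2226×230.8 + 0.2553×737.2 + 0.1211×1079.9 = 394.1854 per 1,000.
Difference = 513.5187 − 394.1854 = 119.3332.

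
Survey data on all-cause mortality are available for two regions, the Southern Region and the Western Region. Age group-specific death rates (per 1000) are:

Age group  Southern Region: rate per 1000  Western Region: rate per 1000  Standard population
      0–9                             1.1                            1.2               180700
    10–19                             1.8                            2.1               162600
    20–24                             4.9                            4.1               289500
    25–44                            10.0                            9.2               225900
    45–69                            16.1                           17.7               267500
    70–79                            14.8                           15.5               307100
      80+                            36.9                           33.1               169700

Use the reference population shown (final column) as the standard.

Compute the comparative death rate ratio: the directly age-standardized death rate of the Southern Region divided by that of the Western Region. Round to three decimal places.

Standard total = 1603000; weights = 0.1127, 0.1014, 0.1806, 0.1409, 0.1669, 0.1916, 0.1059.
The Southern Region: 0.1127×1.1 + 0.1014×1.8 + 0.1806×4.9 + 0.1409×10.0 + 0.1669×16.1 + 0.1916×14.8 + 0.1059×36.9 = 12.0292 per 1000.
The Western Region: 0.1127×1.2 + 0.1014×2.1 + 0.1806×4.1 + 0.1409×9.2 + 0.1669×17.7 + 0.1916×15.5 + 0.1059×33.1 = 11.8125 per 1000.
Ratio = 12.0292 ÷ 11.8125 = 1.01834.

1.018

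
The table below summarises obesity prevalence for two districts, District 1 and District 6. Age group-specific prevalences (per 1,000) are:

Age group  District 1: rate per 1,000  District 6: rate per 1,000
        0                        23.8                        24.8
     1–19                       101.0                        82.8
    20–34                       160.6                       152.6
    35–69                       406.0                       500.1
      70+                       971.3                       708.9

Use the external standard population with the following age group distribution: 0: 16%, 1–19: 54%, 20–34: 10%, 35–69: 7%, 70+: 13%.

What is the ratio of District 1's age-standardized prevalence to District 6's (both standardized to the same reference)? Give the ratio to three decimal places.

Standard weights: 0.16, 0.54, 0.10, 0.07, 0.13.
District 1: 0.1600×23.8 + 0.5400×101.0 + 0.1000×160.6 + 0.0700×406.0 + 0.1300×971.3 = 229.0970 per 1,000.
District 6: 0.1600×24.8 + 0.5400×82.8 + 0.1000×152.6 + 0.0700×500.1 + 0.1300×708.9 = 191.1040 per 1,000.
Ratio = 229.0970 ÷ 191.1040 = 1.19881.

1.199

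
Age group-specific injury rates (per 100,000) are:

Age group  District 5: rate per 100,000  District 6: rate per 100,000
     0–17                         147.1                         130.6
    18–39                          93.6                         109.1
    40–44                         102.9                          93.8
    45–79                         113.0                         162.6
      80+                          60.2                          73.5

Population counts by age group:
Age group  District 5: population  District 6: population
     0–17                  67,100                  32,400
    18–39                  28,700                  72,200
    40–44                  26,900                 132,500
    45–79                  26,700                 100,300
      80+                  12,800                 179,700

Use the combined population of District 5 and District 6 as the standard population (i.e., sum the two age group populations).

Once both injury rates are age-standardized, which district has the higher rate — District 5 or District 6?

District 6

Combined standard total = 679,300; weights = 0.1465, 0.1485, 0.2347, 0.1870, 0.2834.
District 5: 0.1465×147.1 + 0.1485×93.6 + 0.2347×102.9 + 0.1870×113.0 + 0.2834×60.2 = 97.7807 per 100,000.
District 6: 0.1465×130.6 + 0.1485×109.1 + 0.2347×93.8 + 0.1870×162.6 + 0.2834×73.5 = 108.5729 per 100,000.
The crude rates (117.83 vs 104.53) would put District 5 higher, but that reflects its age composition; once standardized to a common age structure, District 6 has the higher underlying rate.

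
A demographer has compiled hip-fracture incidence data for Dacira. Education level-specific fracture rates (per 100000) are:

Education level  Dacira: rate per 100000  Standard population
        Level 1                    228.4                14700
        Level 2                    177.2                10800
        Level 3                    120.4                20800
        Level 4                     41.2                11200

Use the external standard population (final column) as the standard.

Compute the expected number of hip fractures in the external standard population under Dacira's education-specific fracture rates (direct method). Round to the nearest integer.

82

Expected hip fractures = Σ (standard pop × education-specific rate ÷ 100000)
= 14700×228.4/100000 + 10800×177.2/100000 + 20800×120.4/100000 + 11200×41.2/100000
= 33.57 + 19.14 + 25.04 + 4.61 = 82.37.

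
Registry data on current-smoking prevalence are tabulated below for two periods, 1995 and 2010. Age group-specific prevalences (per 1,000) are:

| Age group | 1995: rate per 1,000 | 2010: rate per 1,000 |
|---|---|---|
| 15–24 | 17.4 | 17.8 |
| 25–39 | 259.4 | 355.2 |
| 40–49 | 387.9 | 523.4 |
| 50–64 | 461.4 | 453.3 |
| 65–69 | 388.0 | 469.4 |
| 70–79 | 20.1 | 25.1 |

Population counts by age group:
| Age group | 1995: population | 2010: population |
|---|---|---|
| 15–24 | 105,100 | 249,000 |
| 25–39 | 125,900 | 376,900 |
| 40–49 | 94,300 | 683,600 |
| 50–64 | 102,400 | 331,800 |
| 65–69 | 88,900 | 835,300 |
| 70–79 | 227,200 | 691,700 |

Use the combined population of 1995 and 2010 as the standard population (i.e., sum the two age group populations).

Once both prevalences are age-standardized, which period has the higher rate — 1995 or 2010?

Combined standard total = 3,912,100; weights = 0.0905, 0.1285, 0.1988, 0.1110, 0.2362, 0.2349.
1995: 0.0905×17.4 + 0.1285×259.4 + 0.1988×387.9 + 0.1110×461.4 + 0.2362×388.0 + 0.2349×20.1 = 259.6392 per 1,000.
2010: 0.0905×17.8 + 0.1285×355.2 + 0.1988×523.4 + 0.1110×453.3 + 0.2362×469.4 + 0.2349×25.1 = 318.4369 per 1,000.

2010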